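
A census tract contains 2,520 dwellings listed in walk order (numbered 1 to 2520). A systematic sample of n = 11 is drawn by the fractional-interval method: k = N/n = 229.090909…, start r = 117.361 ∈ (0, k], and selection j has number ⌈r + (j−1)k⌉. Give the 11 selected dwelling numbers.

j=1: r + 0k = 117.361 → ⌈·⌉ = 118
j=2: r + 1k = 346.451909… → ⌈·⌉ = 347
j=3: r + 2k = 575.542818… → ⌈·⌉ = 576
j=4: r + 3k = 804.633727… → ⌈·⌉ = 805
j=5: r + 4k = 1033.724636… → ⌈·⌉ = 1034
j=6: r + 5k = 1262.815545… → ⌈·⌉ = 1263
j=7: r + 6k = 1491.906454… → ⌈·⌉ = 1492
j=8: r + 7k = 1720.997363… → ⌈·⌉ = 1721
j=9: r + 8k = 1950.088272… → ⌈·⌉ = 1951
j=10: r + 9k = 2179.179181… → ⌈·⌉ = 2180
j=11: r + 10k = 2408.270090… → ⌈·⌉ = 2409

118, 347, 576, 805, 1034, 1263, 1492, 1721, 1951, 2180, 2409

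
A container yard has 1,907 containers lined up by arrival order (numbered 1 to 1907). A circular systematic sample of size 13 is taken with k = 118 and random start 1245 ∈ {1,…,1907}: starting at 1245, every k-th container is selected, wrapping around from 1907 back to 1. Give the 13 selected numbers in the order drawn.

1245, 1363, 1481, 1599, 1717, 1835, 46, 164, 282, 400, 518, 636, 754

Selection 1: 1245
Selection 2: 1245 + 118 = 1363
Selection 3: 1363 + 118 = 1481
Selection 4: 1481 + 118 = 1599
Selection 5: 1599 + 118 = 1717
Selection 6: 1717 + 118 = 1835
Selection 7: 1835 + 118 = 1953 → 1953 − 1907 = 46
Selection 8: 46 + 118 = 164
Selection 9: 164 + 118 = 282
Selection 10: 282 + 118 = 400
Selection 11: 400 + 118 = 518
Selection 12: 518 + 118 = 636
Selection 13: 636 + 118 = 754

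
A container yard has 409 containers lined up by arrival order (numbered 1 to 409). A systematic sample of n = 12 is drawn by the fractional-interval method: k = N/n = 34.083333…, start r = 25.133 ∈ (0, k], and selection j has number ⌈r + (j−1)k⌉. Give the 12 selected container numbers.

26, 60, 94, 128, 162, 196, 230, 264, 298, 332, 366, 401

j=1: r + 0k = 25.133 → ⌈·⌉ = 26
j=2: r + 1k = 59.216333… → ⌈·⌉ = 60
j=3: r + 2k = 93.299666… → ⌈·⌉ = 94
j=4: r + 3k = 127.383 → ⌈·⌉ = 128
j=5: r + 4k = 161.466333… → ⌈·⌉ = 162
j=6: r + 5k = 195.549666… → ⌈·⌉ = 196
j=7: r + 6k = 229.633 → ⌈·⌉ = 230
j=8: r + 7k = 263.716333… → ⌈·⌉ = 264
j=9: r + 8k = 297.799666… → ⌈·⌉ = 298
j=10: r + 9k = 331.883 → ⌈·⌉ = 332
j=11: r + 10k = 365.966333… → ⌈·⌉ = 366
j=12: r + 11k = 400.049666… → ⌈·⌉ = 401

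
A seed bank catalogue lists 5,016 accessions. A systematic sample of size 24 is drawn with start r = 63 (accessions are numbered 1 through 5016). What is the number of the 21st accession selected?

k = 5016/24 = 209
21st selection = r + (21−1)·k = 63 + 20×209 = 63 + 4180 = 4243

4243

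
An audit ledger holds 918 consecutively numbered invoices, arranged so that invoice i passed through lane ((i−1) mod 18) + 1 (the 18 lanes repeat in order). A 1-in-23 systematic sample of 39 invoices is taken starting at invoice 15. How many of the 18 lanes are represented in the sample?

18

Consecutive selections differ by k = 23, so their lane numbers differ by 23 mod 18 = 5.
gcd(23, 18) = 1, so the sample visits 18/1 = 18 distinct residues mod 18.
Start 15 is lane 15; the lanes hit are 1, 2, 3, 4, 5, 6, 7, 8, 9, 10, 11, 12, 13, 14, 15, 16, 17, 18.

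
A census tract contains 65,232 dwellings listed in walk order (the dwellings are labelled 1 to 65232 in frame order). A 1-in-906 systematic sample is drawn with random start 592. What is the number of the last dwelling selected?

64918

k = 906
72nd selection = r + (72−1)·k = 592 + 71×906 = 592 + 64326 = 64918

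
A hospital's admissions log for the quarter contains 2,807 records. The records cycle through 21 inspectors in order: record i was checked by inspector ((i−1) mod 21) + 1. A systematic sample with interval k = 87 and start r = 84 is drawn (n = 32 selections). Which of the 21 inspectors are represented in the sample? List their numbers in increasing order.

Consecutive selections differ by k = 87, so their inspector numbers differ by 87 mod 21 = 3.
gcd(87, 21) = 3, so the sample visits 21/3 = 7 distinct residues mod 21.
Start 84 is inspector 21; the inspectors hit are 3, 6, 9, 12, 15, 18, 21.

3, 6, 9, 12, 15, 18, 21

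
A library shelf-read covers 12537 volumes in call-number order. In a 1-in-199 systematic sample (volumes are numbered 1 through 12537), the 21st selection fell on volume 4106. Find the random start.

k = 199
r = 4106 − (21−1)×199 = 4106 − 3980 = 126

126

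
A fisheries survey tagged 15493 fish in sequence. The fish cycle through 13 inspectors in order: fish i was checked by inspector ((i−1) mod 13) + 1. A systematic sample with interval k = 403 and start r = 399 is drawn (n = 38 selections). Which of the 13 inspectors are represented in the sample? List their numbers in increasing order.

9

Consecutive selections differ by k = 403, so their inspector numbers differ by 403 mod 13 = 0.
gcd(403, 13) = 13, so the sample visits 13/13 = 1 distinct residues mod 13.
Start 399 is inspector 9; the inspectors hit are 9.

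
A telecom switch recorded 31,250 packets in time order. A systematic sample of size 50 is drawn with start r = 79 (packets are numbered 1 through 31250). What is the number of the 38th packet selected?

k = 31250/50 = 625
38th selection = r + (38−1)·k = 79 + 37×625 = 79 + 23125 = 23204

23204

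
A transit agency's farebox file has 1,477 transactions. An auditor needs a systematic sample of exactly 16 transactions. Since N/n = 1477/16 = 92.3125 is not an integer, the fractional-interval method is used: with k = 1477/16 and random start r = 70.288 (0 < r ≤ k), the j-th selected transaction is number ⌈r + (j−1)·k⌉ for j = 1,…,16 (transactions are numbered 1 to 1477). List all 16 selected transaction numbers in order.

j=1: r + 0k = 70.288 → ⌈·⌉ = 71
j=2: r + 1k = 162.6005 → ⌈·⌉ = 163
j=3: r + 2k = 254.913 → ⌈·⌉ = 255
j=4: r + 3k = 347.2255 → ⌈·⌉ = 348
j=5: r + 4k = 439.538 → ⌈·⌉ = 440
j=6: r + 5k = 531.8505 → ⌈·⌉ = 532
j=7: r + 6k = 624.163 → ⌈·⌉ = 625
j=8: r + 7k = 716.4755 → ⌈·⌉ = 717
j=9: r + 8k = 808.788 → ⌈·⌉ = 809
j=10: r + 9k = 901.1005 → ⌈·⌉ = 902
j=11: r + 10k = 993.413 → ⌈·⌉ = 994
j=12: r + 11k = 1085.7255 → ⌈·⌉ = 1086
j=13: r + 12k = 1178.038 → ⌈·⌉ = 1179
j=14: r + 13k = 1270.3505 → ⌈·⌉ = 1271
j=15: r + 14k = 1362.663 → ⌈·⌉ = 1363
j=16: r + 15k = 1454.9755 → ⌈·⌉ = 1455

71, 163, 255, 348, 440, 532, 625, 717, 809, 902, 994, 1086, 1179, 1271, 1363, 1455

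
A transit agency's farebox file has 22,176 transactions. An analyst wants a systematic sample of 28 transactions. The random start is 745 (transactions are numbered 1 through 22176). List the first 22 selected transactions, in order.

745, 1537, 2329, 3121, 3913, 4705, 5497, 6289, 7081, 7873, 8665, 9457, 10249, 11041, 11833, 12625, 13417, 14209, 15001, 15793, 16585, 17377

k = N/n = 22176/28 = 792
transaction 1: 745
transaction 2: 745 + 792 = 1537
transaction 3: 1537 + 792 = 2329
transaction 4: 2329 + 792 = 3121
transaction 5: 3121 + 792 = 3913
transaction 6: 3913 + 792 = 4705
transaction 7: 4705 + 792 = 5497
transaction 8: 5497 + 792 = 6289
transaction 9: 6289 + 792 = 7081
transaction 10: 7081 + 792 = 7873
transaction 11: 7873 + 792 = 8665
transaction 12: 8665 + 792 = 9457
transaction 13: 9457 + 792 = 10249
transaction 14: 10249 + 792 = 11041
transaction 15: 11041 + 792 = 11833
transaction 16: 11833 + 792 = 12625
transaction 17: 12625 + 792 = 13417
transaction 18: 13417 + 792 = 14209
transaction 19: 14209 + 792 = 15001
transaction 20: 15001 + 792 = 15793
transaction 21: 15793 + 792 = 16585
transaction 22: 16585 + 792 = 17377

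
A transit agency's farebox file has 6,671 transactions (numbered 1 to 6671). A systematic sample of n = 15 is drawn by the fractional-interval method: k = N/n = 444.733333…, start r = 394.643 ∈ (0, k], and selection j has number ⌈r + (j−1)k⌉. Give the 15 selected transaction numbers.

395, 840, 1285, 1729, 2174, 2619, 3064, 3508, 3953, 4398, 4842, 5287, 5732, 6177, 6621

j=1: r + 0k = 394.643 → ⌈·⌉ = 395
j=2: r + 1k = 839.376333… → ⌈·⌉ = 840
j=3: r + 2k = 1284.109666… → ⌈·⌉ = 1285
j=4: r + 3k = 1728.843 → ⌈·⌉ = 1729
j=5: r + 4k = 2173.576333… → ⌈·⌉ = 2174
j=6: r + 5k = 2618.309666… → ⌈·⌉ = 2619
j=7: r + 6k = 3063.043 → ⌈·⌉ = 3064
j=8: r + 7k = 3507.776333… → ⌈·⌉ = 3508
j=9: r + 8k = 3952.509666… → ⌈·⌉ = 3953
j=10: r + 9k = 4397.243 → ⌈·⌉ = 4398
j=11: r + 10k = 4841.976333… → ⌈·⌉ = 4842
j=12: r + 11k = 5286.709666… → ⌈·⌉ = 5287
j=13: r + 12k = 5731.443 → ⌈·⌉ = 5732
j=14: r + 13k = 6176.176333… → ⌈·⌉ = 6177
j=15: r + 14k = 6620.909666… → ⌈·⌉ = 6621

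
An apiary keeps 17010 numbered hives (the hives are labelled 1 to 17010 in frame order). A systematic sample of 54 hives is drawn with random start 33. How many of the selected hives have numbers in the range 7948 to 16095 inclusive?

25

k = 17010/54 = 315
First selection ≥ 7948: 33 + ⌈(7948−33)/315⌉·315 = 33 + 26×315 = 8223
Last selection ≤ 16095: 33 + ⌊(16095−33)/315⌋·315 = 33 + 50×315 = 15783
Count = 50 − 26 + 1 = 25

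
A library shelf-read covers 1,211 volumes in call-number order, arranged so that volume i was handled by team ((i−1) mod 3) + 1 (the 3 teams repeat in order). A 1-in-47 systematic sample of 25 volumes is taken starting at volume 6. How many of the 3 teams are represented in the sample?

Consecutive selections differ by k = 47, so their team numbers differ by 47 mod 3 = 2.
gcd(47, 3) = 1, so the sample visits 3/1 = 3 distinct residues mod 3.
Start 6 is team 3; the teams hit are 1, 2, 3.

3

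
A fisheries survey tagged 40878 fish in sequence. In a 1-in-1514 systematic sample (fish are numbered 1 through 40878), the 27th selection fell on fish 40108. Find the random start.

k = 1514
r = 40108 − (27−1)×1514 = 40108 − 39364 = 744

744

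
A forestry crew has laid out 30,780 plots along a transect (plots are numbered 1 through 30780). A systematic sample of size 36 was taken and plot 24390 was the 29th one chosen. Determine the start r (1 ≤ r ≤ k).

450

k = 30780/36 = 855
r = 24390 − (29−1)×855 = 24390 − 23940 = 450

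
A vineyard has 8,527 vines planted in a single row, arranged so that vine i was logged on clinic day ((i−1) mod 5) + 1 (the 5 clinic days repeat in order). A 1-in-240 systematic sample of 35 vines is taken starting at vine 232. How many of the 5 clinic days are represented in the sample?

1

Consecutive selections differ by k = 240, so their clinic day numbers differ by 240 mod 5 = 0.
gcd(240, 5) = 5, so the sample visits 5/5 = 1 distinct residues mod 5.
Start 232 is clinic day 2; the clinic days hit are 2.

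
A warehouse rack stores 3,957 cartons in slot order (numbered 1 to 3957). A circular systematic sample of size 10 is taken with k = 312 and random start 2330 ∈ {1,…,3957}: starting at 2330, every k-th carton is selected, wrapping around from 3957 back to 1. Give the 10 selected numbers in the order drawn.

Selection 1: 2330
Selection 2: 2330 + 312 = 2642
Selection 3: 2642 + 312 = 2954
Selection 4: 2954 + 312 = 3266
Selection 5: 3266 + 312 = 3578
Selection 6: 3578 + 312 = 3890
Selection 7: 3890 + 312 = 4202 → 4202 − 3957 = 245
Selection 8: 245 + 312 = 557
Selection 9: 557 + 312 = 869
Selection 10: 869 + 312 = 1181

2330, 2642, 2954, 3266, 3578, 3890, 245, 557, 869, 1181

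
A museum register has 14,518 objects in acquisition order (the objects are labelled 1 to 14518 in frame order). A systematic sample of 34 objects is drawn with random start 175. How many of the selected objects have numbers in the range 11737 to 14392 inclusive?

6

k = 14518/34 = 427
First selection ≥ 11737: 175 + ⌈(11737−175)/427⌉·427 = 175 + 28×427 = 12131
Last selection ≤ 14392: 175 + ⌊(14392−175)/427⌋·427 = 175 + 33×427 = 14266
Count = 33 − 28 + 1 = 6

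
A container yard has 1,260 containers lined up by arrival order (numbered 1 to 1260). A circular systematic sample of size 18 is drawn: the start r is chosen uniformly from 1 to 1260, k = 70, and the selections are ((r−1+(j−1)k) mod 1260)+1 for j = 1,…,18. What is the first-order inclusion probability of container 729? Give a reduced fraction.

1/70

For each position j, as r ranges over 1…1260 the j-th selection hits every container exactly once, so container 729 is selected for exactly 18 of the 1260 starts.
Inclusion probability = 18/1260 = 1/70.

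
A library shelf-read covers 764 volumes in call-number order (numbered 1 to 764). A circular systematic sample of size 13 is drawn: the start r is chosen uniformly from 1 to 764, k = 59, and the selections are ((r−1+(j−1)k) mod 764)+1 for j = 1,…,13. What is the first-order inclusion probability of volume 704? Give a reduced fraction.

For each position j, as r ranges over 1…764 the j-th selection hits every volume exactly once, so volume 704 is selected for exactly 13 of the 764 starts.
Inclusion probability = 13/764.

13/764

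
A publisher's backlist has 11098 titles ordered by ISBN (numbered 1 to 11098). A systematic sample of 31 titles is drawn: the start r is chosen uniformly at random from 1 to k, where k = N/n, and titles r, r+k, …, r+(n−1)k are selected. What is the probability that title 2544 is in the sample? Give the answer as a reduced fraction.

1/358

k = 11098/31 = 358.
Title 2544 is selected iff r ≡ 2544 (mod 358); exactly one such r in {1,…,358}.
Inclusion probability = 1/358.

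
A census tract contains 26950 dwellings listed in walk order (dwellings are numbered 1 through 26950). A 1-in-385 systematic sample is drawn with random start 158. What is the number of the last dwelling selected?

k = 385
70th selection = r + (70−1)·k = 158 + 69×385 = 158 + 26565 = 26723

26723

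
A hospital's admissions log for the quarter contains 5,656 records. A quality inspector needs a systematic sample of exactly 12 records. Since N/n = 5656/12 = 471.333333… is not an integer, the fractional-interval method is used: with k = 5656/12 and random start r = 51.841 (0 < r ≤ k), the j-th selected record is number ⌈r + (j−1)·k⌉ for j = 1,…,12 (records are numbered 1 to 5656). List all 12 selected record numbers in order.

52, 524, 995, 1466, 1938, 2409, 2880, 3352, 3823, 4294, 4766, 5237

j=1: r + 0k = 51.841 → ⌈·⌉ = 52
j=2: r + 1k = 523.174333… → ⌈·⌉ = 524
j=3: r + 2k = 994.507666… → ⌈·⌉ = 995
j=4: r + 3k = 1465.841 → ⌈·⌉ = 1466
j=5: r + 4k = 1937.174333… → ⌈·⌉ = 1938
j=6: r + 5k = 2408.507666… → ⌈·⌉ = 2409
j=7: r + 6k = 2879.841 → ⌈·⌉ = 2880
j=8: r + 7k = 3351.174333… → ⌈·⌉ = 3352
j=9: r + 8k = 3822.507666… → ⌈·⌉ = 3823
j=10: r + 9k = 4293.841 → ⌈·⌉ = 4294
j=11: r + 10k = 4765.174333… → ⌈·⌉ = 4766
j=12: r + 11k = 5236.507666… → ⌈·⌉ = 5237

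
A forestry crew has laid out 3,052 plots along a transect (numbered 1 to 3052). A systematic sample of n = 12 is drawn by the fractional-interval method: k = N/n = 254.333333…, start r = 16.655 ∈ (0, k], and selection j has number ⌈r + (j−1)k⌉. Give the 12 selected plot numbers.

17, 271, 526, 780, 1034, 1289, 1543, 1797, 2052, 2306, 2560, 2815

j=1: r + 0k = 16.655 → ⌈·⌉ = 17
j=2: r + 1k = 270.988333… → ⌈·⌉ = 271
j=3: r + 2k = 525.321666… → ⌈·⌉ = 526
j=4: r + 3k = 779.655 → ⌈·⌉ = 780
j=5: r + 4k = 1033.988333… → ⌈·⌉ = 1034
j=6: r + 5k = 1288.321666… → ⌈·⌉ = 1289
j=7: r + 6k = 1542.655 → ⌈·⌉ = 1543
j=8: r + 7k = 1796.988333… → ⌈·⌉ = 1797
j=9: r + 8k = 2051.321666… → ⌈·⌉ = 2052
j=10: r + 9k = 2305.655 → ⌈·⌉ = 2306
j=11: r + 10k = 2559.988333… → ⌈·⌉ = 2560
j=12: r + 11k = 2814.321666… → ⌈·⌉ = 2815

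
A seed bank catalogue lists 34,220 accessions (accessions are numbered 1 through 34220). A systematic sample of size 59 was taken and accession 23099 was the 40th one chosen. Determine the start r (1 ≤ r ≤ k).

k = 34220/59 = 580
r = 23099 − (40−1)×580 = 23099 − 22620 = 479

479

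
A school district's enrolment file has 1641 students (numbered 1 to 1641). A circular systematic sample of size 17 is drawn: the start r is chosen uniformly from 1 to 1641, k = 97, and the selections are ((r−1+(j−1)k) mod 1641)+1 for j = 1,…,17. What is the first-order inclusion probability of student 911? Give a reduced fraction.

For each position j, as r ranges over 1…1641 the j-th selection hits every student exactly once, so student 911 is selected for exactly 17 of the 1641 starts.
Inclusion probability = 17/1641.

17/1641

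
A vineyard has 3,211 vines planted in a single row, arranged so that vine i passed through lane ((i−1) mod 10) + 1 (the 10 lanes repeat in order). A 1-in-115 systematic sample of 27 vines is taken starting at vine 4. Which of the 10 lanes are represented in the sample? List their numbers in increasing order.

4, 9

Consecutive selections differ by k = 115, so their lane numbers differ by 115 mod 10 = 5.
gcd(115, 10) = 5, so the sample visits 10/5 = 2 distinct residues mod 10.
Start 4 is lane 4; the lanes hit are 4, 9.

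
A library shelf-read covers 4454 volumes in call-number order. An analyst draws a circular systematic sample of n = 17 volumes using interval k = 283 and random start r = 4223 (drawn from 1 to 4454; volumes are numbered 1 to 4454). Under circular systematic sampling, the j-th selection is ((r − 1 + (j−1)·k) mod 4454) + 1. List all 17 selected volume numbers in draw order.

4223, 52, 335, 618, 901, 1184, 1467, 1750, 2033, 2316, 2599, 2882, 3165, 3448, 3731, 4014, 4297

Selection 1: 4223
Selection 2: 4223 + 283 = 4506 → 4506 − 4454 = 52
Selection 3: 52 + 283 = 335
Selection 4: 335 + 283 = 618
Selection 5: 618 + 283 = 901
Selection 6: 901 + 283 = 1184
Selection 7: 1184 + 283 = 1467
Selection 8: 1467 + 283 = 1750
Selection 9: 1750 + 283 = 2033
Selection 10: 2033 + 283 = 2316
Selection 11: 2316 + 283 = 2599
Selection 12: 2599 + 283 = 2882
Selection 13: 2882 + 283 = 3165
Selection 14: 3165 + 283 = 3448
Selection 15: 3448 + 283 = 3731
Selection 16: 3731 + 283 = 4014
Selection 17: 4014 + 283 = 4297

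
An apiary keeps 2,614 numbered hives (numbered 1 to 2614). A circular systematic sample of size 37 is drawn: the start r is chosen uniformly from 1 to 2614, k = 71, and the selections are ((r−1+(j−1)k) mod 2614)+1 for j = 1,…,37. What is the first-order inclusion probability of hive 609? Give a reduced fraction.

For each position j, as r ranges over 1…2614 the j-th selection hits every hive exactly once, so hive 609 is selected for exactly 37 of the 2614 starts.
Inclusion probability = 37/2614.

37/2614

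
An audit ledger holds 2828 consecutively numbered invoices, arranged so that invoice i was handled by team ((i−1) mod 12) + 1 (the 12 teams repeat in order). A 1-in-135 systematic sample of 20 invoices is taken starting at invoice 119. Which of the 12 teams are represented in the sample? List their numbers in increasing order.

2, 5, 8, 11

Consecutive selections differ by k = 135, so their team numbers differ by 135 mod 12 = 3.
gcd(135, 12) = 3, so the sample visits 12/3 = 4 distinct residues mod 12.
Start 119 is team 11; the teams hit are 2, 5, 8, 11.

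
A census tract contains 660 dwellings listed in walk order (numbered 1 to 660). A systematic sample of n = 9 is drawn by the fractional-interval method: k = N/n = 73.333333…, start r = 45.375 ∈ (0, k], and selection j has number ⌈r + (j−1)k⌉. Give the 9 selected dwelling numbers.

46, 119, 193, 266, 339, 413, 486, 559, 633

j=1: r + 0k = 45.375 → ⌈·⌉ = 46
j=2: r + 1k = 118.708333… → ⌈·⌉ = 119
j=3: r + 2k = 192.041666… → ⌈·⌉ = 193
j=4: r + 3k = 265.375 → ⌈·⌉ = 266
j=5: r + 4k = 338.708333… → ⌈·⌉ = 339
j=6: r + 5k = 412.041666… → ⌈·⌉ = 413
j=7: r + 6k = 485.375 → ⌈·⌉ = 486
j=8: r + 7k = 558.708333… → ⌈·⌉ = 559
j=9: r + 8k = 632.041666… → ⌈·⌉ = 633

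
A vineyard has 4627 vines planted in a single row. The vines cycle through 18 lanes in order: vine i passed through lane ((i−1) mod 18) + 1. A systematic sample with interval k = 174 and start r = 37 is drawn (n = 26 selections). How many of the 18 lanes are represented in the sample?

3

Consecutive selections differ by k = 174, so their lane numbers differ by 174 mod 18 = 12.
gcd(174, 18) = 6, so the sample visits 18/6 = 3 distinct residues mod 18.
Start 37 is lane 1; the lanes hit are 1, 7, 13.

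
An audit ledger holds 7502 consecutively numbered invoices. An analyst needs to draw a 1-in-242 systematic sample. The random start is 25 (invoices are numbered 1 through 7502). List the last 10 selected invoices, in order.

5107, 5349, 5591, 5833, 6075, 6317, 6559, 6801, 7043, 7285

22nd selection = 25 + 21×242 = 5107
23rd: 5107 + 242 = 5349
24th: 5349 + 242 = 5591
25th: 5591 + 242 = 5833
26th: 5833 + 242 = 6075
27th: 6075 + 242 = 6317
28th: 6317 + 242 = 6559
29th: 6559 + 242 = 6801
30th: 6801 + 242 = 7043
31st: 7043 + 242 = 7285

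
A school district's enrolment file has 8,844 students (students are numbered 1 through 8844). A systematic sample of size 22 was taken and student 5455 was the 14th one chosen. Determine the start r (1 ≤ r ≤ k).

229

k = 8844/22 = 402
r = 5455 − (14−1)×402 = 5455 − 5226 = 229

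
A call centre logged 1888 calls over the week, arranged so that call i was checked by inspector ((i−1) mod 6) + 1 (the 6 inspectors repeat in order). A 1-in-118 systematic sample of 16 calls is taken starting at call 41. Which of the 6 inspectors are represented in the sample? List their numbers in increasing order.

1, 3, 5

Consecutive selections differ by k = 118, so their inspector numbers differ by 118 mod 6 = 4.
gcd(118, 6) = 2, so the sample visits 6/2 = 3 distinct residues mod 6.
Start 41 is inspector 5; the inspectors hit are 1, 3, 5.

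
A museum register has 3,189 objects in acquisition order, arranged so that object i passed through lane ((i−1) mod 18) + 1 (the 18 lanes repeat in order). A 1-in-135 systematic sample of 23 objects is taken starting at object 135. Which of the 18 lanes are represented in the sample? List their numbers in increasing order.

9, 18

Consecutive selections differ by k = 135, so their lane numbers differ by 135 mod 18 = 9.
gcd(135, 18) = 9, so the sample visits 18/9 = 2 distinct residues mod 18.
Start 135 is lane 9; the lanes hit are 9, 18.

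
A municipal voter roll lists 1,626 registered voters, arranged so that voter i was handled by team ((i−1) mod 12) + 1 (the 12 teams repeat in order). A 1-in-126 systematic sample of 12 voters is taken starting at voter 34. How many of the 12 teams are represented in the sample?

Consecutive selections differ by k = 126, so their team numbers differ by 126 mod 12 = 6.
gcd(126, 12) = 6, so the sample visits 12/6 = 2 distinct residues mod 12.
Start 34 is team 10; the teams hit are 4, 10.

2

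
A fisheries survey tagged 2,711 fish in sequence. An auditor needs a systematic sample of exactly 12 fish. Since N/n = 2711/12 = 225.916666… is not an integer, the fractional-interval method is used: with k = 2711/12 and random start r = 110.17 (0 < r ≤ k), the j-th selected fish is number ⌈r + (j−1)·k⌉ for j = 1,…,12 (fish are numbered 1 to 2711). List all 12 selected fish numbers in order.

j=1: r + 0k = 110.17 → ⌈·⌉ = 111
j=2: r + 1k = 336.086666… → ⌈·⌉ = 337
j=3: r + 2k = 562.003333… → ⌈·⌉ = 563
j=4: r + 3k = 787.92 → ⌈·⌉ = 788
j=5: r + 4k = 1013.836666… → ⌈·⌉ = 1014
j=6: r + 5k = 1239.753333… → ⌈·⌉ = 1240
j=7: r + 6k = 1465.67 → ⌈·⌉ = 1466
j=8: r + 7k = 1691.586666… → ⌈·⌉ = 1692
j=9: r + 8k = 1917.503333… → ⌈·⌉ = 1918
j=10: r + 9k = 2143.42 → ⌈·⌉ = 2144
j=11: r + 10k = 2369.336666… → ⌈·⌉ = 2370
j=12: r + 11k = 2595.253333… → ⌈·⌉ = 2596

111, 337, 563, 788, 1014, 1240, 1466, 1692, 1918, 2144, 2370, 2596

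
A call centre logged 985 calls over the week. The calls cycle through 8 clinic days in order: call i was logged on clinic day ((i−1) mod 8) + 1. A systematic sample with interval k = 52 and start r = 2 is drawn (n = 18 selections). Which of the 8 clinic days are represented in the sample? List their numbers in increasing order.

Consecutive selections differ by k = 52, so their clinic day numbers differ by 52 mod 8 = 4.
gcd(52, 8) = 4, so the sample visits 8/4 = 2 distinct residues mod 8.
Start 2 is clinic day 2; the clinic days hit are 2, 6.

2, 6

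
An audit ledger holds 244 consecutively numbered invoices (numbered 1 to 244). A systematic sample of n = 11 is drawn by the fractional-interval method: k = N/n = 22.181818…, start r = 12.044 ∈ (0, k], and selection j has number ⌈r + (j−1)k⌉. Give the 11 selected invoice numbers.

13, 35, 57, 79, 101, 123, 146, 168, 190, 212, 234

j=1: r + 0k = 12.044 → ⌈·⌉ = 13
j=2: r + 1k = 34.225818… → ⌈·⌉ = 35
j=3: r + 2k = 56.407636… → ⌈·⌉ = 57
j=4: r + 3k = 78.589454… → ⌈·⌉ = 79
j=5: r + 4k = 100.771272… → ⌈·⌉ = 101
j=6: r + 5k = 122.953090… → ⌈·⌉ = 123
j=7: r + 6k = 145.134909… → ⌈·⌉ = 146
j=8: r + 7k = 167.316727… → ⌈·⌉ = 168
j=9: r + 8k = 189.498545… → ⌈·⌉ = 190
j=10: r + 9k = 211.680363… → ⌈·⌉ = 212
j=11: r + 10k = 233.862181… → ⌈·⌉ = 234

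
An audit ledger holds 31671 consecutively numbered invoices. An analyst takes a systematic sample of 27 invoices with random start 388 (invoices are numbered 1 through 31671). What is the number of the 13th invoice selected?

14464

k = 31671/27 = 1173
13th selection = r + (13−1)·k = 388 + 12×1173 = 388 + 14076 = 14464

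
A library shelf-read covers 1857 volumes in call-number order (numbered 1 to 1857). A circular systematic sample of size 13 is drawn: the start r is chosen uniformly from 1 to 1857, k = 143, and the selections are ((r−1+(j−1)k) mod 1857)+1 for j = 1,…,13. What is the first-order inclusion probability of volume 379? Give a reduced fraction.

For each position j, as r ranges over 1…1857 the j-th selection hits every volume exactly once, so volume 379 is selected for exactly 13 of the 1857 starts.
Inclusion probability = 13/1857.

13/1857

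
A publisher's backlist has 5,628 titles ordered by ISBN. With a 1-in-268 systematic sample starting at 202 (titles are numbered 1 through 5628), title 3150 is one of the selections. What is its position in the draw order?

12

k = 268
position = (3150 − 202)/268 + 1 = 2948/268 + 1 = 11 + 1 = 12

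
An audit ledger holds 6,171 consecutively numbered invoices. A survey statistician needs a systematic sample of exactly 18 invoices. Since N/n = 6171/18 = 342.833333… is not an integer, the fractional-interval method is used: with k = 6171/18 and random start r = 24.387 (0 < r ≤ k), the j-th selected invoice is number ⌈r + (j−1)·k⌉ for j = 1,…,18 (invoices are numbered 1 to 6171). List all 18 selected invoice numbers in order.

j=1: r + 0k = 24.387 → ⌈·⌉ = 25
j=2: r + 1k = 367.220333… → ⌈·⌉ = 368
j=3: r + 2k = 710.053666… → ⌈·⌉ = 711
j=4: r + 3k = 1052.887 → ⌈·⌉ = 1053
j=5: r + 4k = 1395.720333… → ⌈·⌉ = 1396
j=6: r + 5k = 1738.553666… → ⌈·⌉ = 1739
j=7: r + 6k = 2081.387 → ⌈·⌉ = 2082
j=8: r + 7k = 2424.220333… → ⌈·⌉ = 2425
j=9: r + 8k = 2767.053666… → ⌈·⌉ = 2768
j=10: r + 9k = 3109.887 → ⌈·⌉ = 3110
j=11: r + 10k = 3452.720333… → ⌈·⌉ = 3453
j=12: r + 11k = 3795.553666… → ⌈·⌉ = 3796
j=13: r + 12k = 4138.387 → ⌈·⌉ = 4139
j=14: r + 13k = 4481.220333… → ⌈·⌉ = 4482
j=15: r + 14k = 4824.053666… → ⌈·⌉ = 4825
j=16: r + 15k = 5166.887 → ⌈·⌉ = 5167
j=17: r + 16k = 5509.720333… → ⌈·⌉ = 5510
j=18: r + 17k = 5852.553666… → ⌈·⌉ = 5853

25, 368, 711, 1053, 1396, 1739, 2082, 2425, 2768, 3110, 3453, 3796, 4139, 4482, 4825, 5167, 5510, 5853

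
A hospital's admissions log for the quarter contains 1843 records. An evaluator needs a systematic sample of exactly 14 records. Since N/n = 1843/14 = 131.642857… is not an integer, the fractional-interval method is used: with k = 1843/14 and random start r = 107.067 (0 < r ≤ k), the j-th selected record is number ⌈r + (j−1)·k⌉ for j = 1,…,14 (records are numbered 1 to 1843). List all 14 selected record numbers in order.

108, 239, 371, 502, 634, 766, 897, 1029, 1161, 1292, 1424, 1556, 1687, 1819

j=1: r + 0k = 107.067 → ⌈·⌉ = 108
j=2: r + 1k = 238.709857… → ⌈·⌉ = 239
j=3: r + 2k = 370.352714… → ⌈·⌉ = 371
j=4: r + 3k = 501.995571… → ⌈·⌉ = 502
j=5: r + 4k = 633.638428… → ⌈·⌉ = 634
j=6: r + 5k = 765.281285… → ⌈·⌉ = 766
j=7: r + 6k = 896.924142… → ⌈·⌉ = 897
j=8: r + 7k = 1028.567 → ⌈·⌉ = 1029
j=9: r + 8k = 1160.209857… → ⌈·⌉ = 1161
j=10: r + 9k = 1291.852714… → ⌈·⌉ = 1292
j=11: r + 10k = 1423.495571… → ⌈·⌉ = 1424
j=12: r + 11k = 1555.138428… → ⌈·⌉ = 1556
j=13: r + 12k = 1686.781285… → ⌈·⌉ = 1687
j=14: r + 13k = 1818.424142… → ⌈·⌉ = 1819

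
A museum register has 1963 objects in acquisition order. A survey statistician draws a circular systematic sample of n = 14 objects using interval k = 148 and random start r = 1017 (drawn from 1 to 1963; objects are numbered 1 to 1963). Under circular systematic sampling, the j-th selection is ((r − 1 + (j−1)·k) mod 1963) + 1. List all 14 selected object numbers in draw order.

Selection 1: 1017
Selection 2: 1017 + 148 = 1165
Selection 3: 1165 + 148 = 1313
Selection 4: 1313 + 148 = 1461
Selection 5: 1461 + 148 = 1609
Selection 6: 1609 + 148 = 1757
Selection 7: 1757 + 148 = 1905
Selection 8: 1905 + 148 = 2053 → 2053 − 1963 = 90
Selection 9: 90 + 148 = 238
Selection 10: 238 + 148 = 386
Selection 11: 386 + 148 = 534
Selection 12: 534 + 148 = 682
Selection 13: 682 + 148 = 830
Selection 14: 830 + 148 = 978

1017, 1165, 1313, 1461, 1609, 1757, 1905, 90, 238, 386, 534, 682, 830, 978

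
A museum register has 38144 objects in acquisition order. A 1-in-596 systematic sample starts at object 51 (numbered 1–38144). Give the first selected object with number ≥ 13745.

k = 596
Steps past start: ⌈(13745 − 51)/596⌉ = ⌈13694/596⌉ = 23
Selected object: 51 + 23×596 = 13759

13759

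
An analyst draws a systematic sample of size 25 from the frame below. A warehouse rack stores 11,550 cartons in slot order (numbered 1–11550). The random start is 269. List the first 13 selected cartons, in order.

269, 731, 1193, 1655, 2117, 2579, 3041, 3503, 3965, 4427, 4889, 5351, 5813

k = N/n = 11550/25 = 462
carton 1: 269
carton 2: 269 + 462 = 731
carton 3: 731 + 462 = 1193
carton 4: 1193 + 462 = 1655
carton 5: 1655 + 462 = 2117
carton 6: 2117 + 462 = 2579
carton 7: 2579 + 462 = 3041
carton 8: 3041 + 462 = 3503
carton 9: 3503 + 462 = 3965
carton 10: 3965 + 462 = 4427
carton 11: 4427 + 462 = 4889
carton 12: 4889 + 462 = 5351
carton 13: 5351 + 462 = 5813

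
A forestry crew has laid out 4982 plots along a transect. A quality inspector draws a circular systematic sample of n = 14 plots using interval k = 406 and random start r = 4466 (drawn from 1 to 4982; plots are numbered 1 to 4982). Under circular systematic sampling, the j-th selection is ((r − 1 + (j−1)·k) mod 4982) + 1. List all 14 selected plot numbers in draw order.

4466, 4872, 296, 702, 1108, 1514, 1920, 2326, 2732, 3138, 3544, 3950, 4356, 4762

Selection 1: 4466
Selection 2: 4466 + 406 = 4872
Selection 3: 4872 + 406 = 5278 → 5278 − 4982 = 296
Selection 4: 296 + 406 = 702
Selection 5: 702 + 406 = 1108
Selection 6: 1108 + 406 = 1514
Selection 7: 1514 + 406 = 1920
Selection 8: 1920 + 406 = 2326
Selection 9: 2326 + 406 = 2732
Selection 10: 2732 + 406 = 3138
Selection 11: 3138 + 406 = 3544
Selection 12: 3544 + 406 = 3950
Selection 13: 3950 + 406 = 4356
Selection 14: 4356 + 406 = 4762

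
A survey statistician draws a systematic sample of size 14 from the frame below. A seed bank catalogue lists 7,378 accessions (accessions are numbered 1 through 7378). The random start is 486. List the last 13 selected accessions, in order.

k = N/n = 7378/14 = 527
2nd selection = 486 + 1×527 = 1013
3rd: 1013 + 527 = 1540
4th: 1540 + 527 = 2067
5th: 2067 + 527 = 2594
6th: 2594 + 527 = 3121
7th: 3121 + 527 = 3648
8th: 3648 + 527 = 4175
9th: 4175 + 527 = 4702
10th: 4702 + 527 = 5229
11th: 5229 + 527 = 5756
12th: 5756 + 527 = 6283
13th: 6283 + 527 = 6810
14th: 6810 + 527 = 7337

1013, 1540, 2067, 2594, 3121, 3648, 4175, 4702, 5229, 5756, 6283, 6810, 7337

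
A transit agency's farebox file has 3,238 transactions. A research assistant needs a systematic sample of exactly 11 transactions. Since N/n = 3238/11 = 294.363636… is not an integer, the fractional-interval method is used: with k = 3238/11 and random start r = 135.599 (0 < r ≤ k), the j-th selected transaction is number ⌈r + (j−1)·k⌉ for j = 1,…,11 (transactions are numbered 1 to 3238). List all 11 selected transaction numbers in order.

j=1: r + 0k = 135.599 → ⌈·⌉ = 136
j=2: r + 1k = 429.962636… → ⌈·⌉ = 430
j=3: r + 2k = 724.326272… → ⌈·⌉ = 725
j=4: r + 3k = 1018.689909… → ⌈·⌉ = 1019
j=5: r + 4k = 1313.053545… → ⌈·⌉ = 1314
j=6: r + 5k = 1607.417181… → ⌈·⌉ = 1608
j=7: r + 6k = 1901.780818… → ⌈·⌉ = 1902
j=8: r + 7k = 2196.144454… → ⌈·⌉ = 2197
j=9: r + 8k = 2490.508090… → ⌈·⌉ = 2491
j=10: r + 9k = 2784.871727… → ⌈·⌉ = 2785
j=11: r + 10k = 3079.235363… → ⌈·⌉ = 3080

136, 430, 725, 1019, 1314, 1608, 1902, 2197, 2491, 2785, 3080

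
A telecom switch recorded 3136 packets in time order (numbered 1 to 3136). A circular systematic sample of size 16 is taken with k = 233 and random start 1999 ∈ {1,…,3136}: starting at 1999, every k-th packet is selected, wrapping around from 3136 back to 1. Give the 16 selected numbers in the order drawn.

Selection 1: 1999
Selection 2: 1999 + 233 = 2232
Selection 3: 2232 + 233 = 2465
Selection 4: 2465 + 233 = 2698
Selection 5: 2698 + 233 = 2931
Selection 6: 2931 + 233 = 3164 → 3164 − 3136 = 28
Selection 7: 28 + 233 = 261
Selection 8: 261 + 233 = 494
Selection 9: 494 + 233 = 727
Selection 10: 727 + 233 = 960
Selection 11: 960 + 233 = 1193
Selection 12: 1193 + 233 = 1426
Selection 13: 1426 + 233 = 1659
Selection 14: 1659 + 233 = 1892
Selection 15: 1892 + 233 = 2125
Selection 16: 2125 + 233 = 2358

1999, 2232, 2465, 2698, 2931, 28, 261, 494, 727, 960, 1193, 1426, 1659, 1892, 2125, 2358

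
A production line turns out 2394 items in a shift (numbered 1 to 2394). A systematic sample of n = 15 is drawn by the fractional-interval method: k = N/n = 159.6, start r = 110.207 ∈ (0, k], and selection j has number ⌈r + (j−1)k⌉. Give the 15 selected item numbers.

j=1: r + 0k = 110.207 → ⌈·⌉ = 111
j=2: r + 1k = 269.807 → ⌈·⌉ = 270
j=3: r + 2k = 429.407 → ⌈·⌉ = 430
j=4: r + 3k = 589.007 → ⌈·⌉ = 590
j=5: r + 4k = 748.607 → ⌈·⌉ = 749
j=6: r + 5k = 908.207 → ⌈·⌉ = 909
j=7: r + 6k = 1067.807 → ⌈·⌉ = 1068
j=8: r + 7k = 1227.407 → ⌈·⌉ = 1228
j=9: r + 8k = 1387.007 → ⌈·⌉ = 1388
j=10: r + 9k = 1546.607 → ⌈·⌉ = 1547
j=11: r + 10k = 1706.207 → ⌈·⌉ = 1707
j=12: r + 11k = 1865.807 → ⌈·⌉ = 1866
j=13: r + 12k = 2025.407 → ⌈·⌉ = 2026
j=14: r + 13k = 2185.007 → ⌈·⌉ = 2186
j=15: r + 14k = 2344.607 → ⌈·⌉ = 2345

111, 270, 430, 590, 749, 909, 1068, 1228, 1388, 1547, 1707, 1866, 2026, 2186, 2345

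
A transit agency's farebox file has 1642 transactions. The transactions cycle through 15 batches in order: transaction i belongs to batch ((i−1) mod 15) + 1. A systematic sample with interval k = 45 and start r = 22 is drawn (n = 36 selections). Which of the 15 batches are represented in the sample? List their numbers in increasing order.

7

Consecutive selections differ by k = 45, so their batch numbers differ by 45 mod 15 = 0.
gcd(45, 15) = 15, so the sample visits 15/15 = 1 distinct residues mod 15.
Start 22 is batch 7; the batches hit are 7.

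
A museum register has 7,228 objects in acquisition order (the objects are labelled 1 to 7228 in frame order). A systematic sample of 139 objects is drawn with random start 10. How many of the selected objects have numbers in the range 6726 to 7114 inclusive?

7

k = 7228/139 = 52
First selection ≥ 6726: 10 + ⌈(6726−10)/52⌉·52 = 10 + 130×52 = 6770
Last selection ≤ 7114: 10 + ⌊(7114−10)/52⌋·52 = 10 + 136×52 = 7082
Count = 136 − 130 + 1 = 7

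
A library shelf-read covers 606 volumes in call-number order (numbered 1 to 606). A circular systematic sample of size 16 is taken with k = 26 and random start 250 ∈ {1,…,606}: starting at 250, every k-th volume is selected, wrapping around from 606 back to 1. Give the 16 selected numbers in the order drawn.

Selection 1: 250
Selection 2: 250 + 26 = 276
Selection 3: 276 + 26 = 302
Selection 4: 302 + 26 = 328
Selection 5: 328 + 26 = 354
Selection 6: 354 + 26 = 380
Selection 7: 380 + 26 = 406
Selection 8: 406 + 26 = 432
Selection 9: 432 + 26 = 458
Selection 10: 458 + 26 = 484
Selection 11: 484 + 26 = 510
Selection 12: 510 + 26 = 536
Selection 13: 536 + 26 = 562
Selection 14: 562 + 26 = 588
Selection 15: 588 + 26 = 614 → 614 − 606 = 8
Selection 16: 8 + 26 = 34

250, 276, 302, 328, 354, 380, 406, 432, 458, 484, 510, 536, 562, 588, 8, 34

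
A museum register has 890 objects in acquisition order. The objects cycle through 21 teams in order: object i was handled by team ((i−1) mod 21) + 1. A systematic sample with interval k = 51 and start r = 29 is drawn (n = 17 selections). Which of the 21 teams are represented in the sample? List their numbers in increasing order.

2, 5, 8, 11, 14, 17, 20

Consecutive selections differ by k = 51, so their team numbers differ by 51 mod 21 = 9.
gcd(51, 21) = 3, so the sample visits 21/3 = 7 distinct residues mod 21.
Start 29 is team 8; the teams hit are 2, 5, 8, 11, 14, 17, 20.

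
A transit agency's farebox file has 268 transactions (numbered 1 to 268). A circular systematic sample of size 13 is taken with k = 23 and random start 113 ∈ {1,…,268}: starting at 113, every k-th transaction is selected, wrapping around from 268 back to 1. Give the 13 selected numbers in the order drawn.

113, 136, 159, 182, 205, 228, 251, 6, 29, 52, 75, 98, 121

Selection 1: 113
Selection 2: 113 + 23 = 136
Selection 3: 136 + 23 = 159
Selection 4: 159 + 23 = 182
Selection 5: 182 + 23 = 205
Selection 6: 205 + 23 = 228
Selection 7: 228 + 23 = 251
Selection 8: 251 + 23 = 274 → 274 − 268 = 6
Selection 9: 6 + 23 = 29
Selection 10: 29 + 23 = 52
Selection 11: 52 + 23 = 75
Selection 12: 75 + 23 = 98
Selection 13: 98 + 23 = 121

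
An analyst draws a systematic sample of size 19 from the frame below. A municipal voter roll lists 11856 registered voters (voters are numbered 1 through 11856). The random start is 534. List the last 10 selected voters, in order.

6150, 6774, 7398, 8022, 8646, 9270, 9894, 10518, 11142, 11766

k = N/n = 11856/19 = 624
10th selection = 534 + 9×624 = 6150
11th: 6150 + 624 = 6774
12th: 6774 + 624 = 7398
13th: 7398 + 624 = 8022
14th: 8022 + 624 = 8646
15th: 8646 + 624 = 9270
16th: 9270 + 624 = 9894
17th: 9894 + 624 = 10518
18th: 10518 + 624 = 11142
19th: 11142 + 624 = 11766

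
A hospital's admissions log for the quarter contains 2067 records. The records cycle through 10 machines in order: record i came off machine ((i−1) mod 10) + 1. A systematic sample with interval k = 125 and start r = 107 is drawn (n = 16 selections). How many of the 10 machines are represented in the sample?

Consecutive selections differ by k = 125, so their machine numbers differ by 125 mod 10 = 5.
gcd(125, 10) = 5, so the sample visits 10/5 = 2 distinct residues mod 10.
Start 107 is machine 7; the machines hit are 2, 7.

2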